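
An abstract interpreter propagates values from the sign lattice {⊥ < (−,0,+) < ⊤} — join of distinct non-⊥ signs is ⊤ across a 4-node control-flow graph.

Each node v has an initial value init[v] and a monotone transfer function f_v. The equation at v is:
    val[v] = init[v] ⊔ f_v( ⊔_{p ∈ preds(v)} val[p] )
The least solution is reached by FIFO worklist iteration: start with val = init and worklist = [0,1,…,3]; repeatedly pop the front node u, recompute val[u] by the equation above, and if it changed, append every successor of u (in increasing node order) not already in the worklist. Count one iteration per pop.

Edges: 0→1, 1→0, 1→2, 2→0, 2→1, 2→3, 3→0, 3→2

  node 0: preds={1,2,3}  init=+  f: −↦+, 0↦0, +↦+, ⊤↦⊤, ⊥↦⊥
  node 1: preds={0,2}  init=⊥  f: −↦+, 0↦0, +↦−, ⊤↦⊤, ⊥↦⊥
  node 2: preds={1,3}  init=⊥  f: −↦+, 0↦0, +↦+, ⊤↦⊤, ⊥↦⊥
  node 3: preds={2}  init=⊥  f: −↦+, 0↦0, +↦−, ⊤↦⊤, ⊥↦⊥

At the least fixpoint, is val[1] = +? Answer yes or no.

no

Iteration log — 12 steps:
  step 1. node 0  ⊔preds=⊥  new=+  stable
  step 2. node 1  ⊔preds=+  new=−  old=⊥  +wl: 0
  step 3. node 2  ⊔preds=−  new=+  old=⊥  +wl: 1
  step 4. node 3  ⊔preds=+  new=−  old=⊥  +wl: 2
  step 5. node 0  ⊔preds=⊤  new=⊤  old=+  +wl: 
  step 6. node 1  ⊔preds=⊤  new=⊤  old=−  +wl: 0
  step 7. node 2  ⊔preds=⊤  new=⊤  old=+  +wl: 1,3
  step 8. node 0  ⊔preds=⊤  new=⊤  stable
  step 9. node 1  ⊔preds=⊤  new=⊤  stable
  step 10. node 3  ⊔preds=⊤  new=⊤  old=−  +wl: 0,2
  step 11. node 0  ⊔preds=⊤  new=⊤  stable
  step 12. node 2  ⊔preds=⊤  new=⊤  stable

Least fixpoint reached:
  node 0: ⊤
  node 1: ⊤
  node 2: ⊤
  node 3: ⊤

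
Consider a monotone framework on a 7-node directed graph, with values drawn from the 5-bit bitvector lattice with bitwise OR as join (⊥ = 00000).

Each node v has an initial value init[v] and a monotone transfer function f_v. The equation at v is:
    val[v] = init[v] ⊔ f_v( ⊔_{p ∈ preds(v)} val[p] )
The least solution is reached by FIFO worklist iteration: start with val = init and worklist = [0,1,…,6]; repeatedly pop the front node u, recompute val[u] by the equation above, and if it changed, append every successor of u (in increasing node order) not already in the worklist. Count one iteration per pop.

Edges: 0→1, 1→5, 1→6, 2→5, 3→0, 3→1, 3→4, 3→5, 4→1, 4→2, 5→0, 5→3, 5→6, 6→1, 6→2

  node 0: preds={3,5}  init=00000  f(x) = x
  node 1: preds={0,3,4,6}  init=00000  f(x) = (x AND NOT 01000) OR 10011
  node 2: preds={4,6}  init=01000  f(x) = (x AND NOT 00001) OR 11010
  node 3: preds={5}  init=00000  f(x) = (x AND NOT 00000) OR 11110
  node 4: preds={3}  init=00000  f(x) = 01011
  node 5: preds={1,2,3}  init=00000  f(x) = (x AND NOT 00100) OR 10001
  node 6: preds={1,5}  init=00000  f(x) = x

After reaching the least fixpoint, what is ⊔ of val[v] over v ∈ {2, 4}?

Worklist (18 pops):
  #1 pop 0: in=00000 → 00000 (no change)
  #2 pop 1: in=00000 → 10011 (was 00000); enqueue []
  #3 pop 2: in=00000 → 11010 (was 01000); enqueue []
  #4 pop 3: in=00000 → 11110 (was 00000); enqueue [0,1]
  #5 pop 4: in=11110 → 01011 (was 00000); enqueue [2]
  #6 pop 5: in=11111 → 11011 (was 00000); enqueue [3]
  #7 pop 6: in=11011 → 11011 (was 00000); enqueue []
  #8 pop 0: in=11111 → 11111 (was 00000); enqueue []
  #9 pop 1: in=11111 → 10111 (was 10011); enqueue [5,6]
  #10 pop 2: in=11011 → 11010 (no change)
  #11 pop 3: in=11011 → 11111 (was 11110); enqueue [0,1,4]
  #12 pop 5: in=11111 → 11011 (no change)
  #13 pop 6: in=11111 → 11111 (was 11011); enqueue [2]
  #14 pop 0: in=11111 → 11111 (no change)
  #15 pop 1: in=11111 → 10111 (no change)
  #16 pop 4: in=11111 → 01011 (no change)
  #17 pop 2: in=11111 → 11110 (was 11010); enqueue [5]
  #18 pop 5: in=11111 → 11011 (no change)

Fixpoint:
  val[0] = 11111
  val[1] = 10111
  val[2] = 11110
  val[3] = 11111
  val[4] = 01011
  val[5] = 11011
  val[6] = 11111

11111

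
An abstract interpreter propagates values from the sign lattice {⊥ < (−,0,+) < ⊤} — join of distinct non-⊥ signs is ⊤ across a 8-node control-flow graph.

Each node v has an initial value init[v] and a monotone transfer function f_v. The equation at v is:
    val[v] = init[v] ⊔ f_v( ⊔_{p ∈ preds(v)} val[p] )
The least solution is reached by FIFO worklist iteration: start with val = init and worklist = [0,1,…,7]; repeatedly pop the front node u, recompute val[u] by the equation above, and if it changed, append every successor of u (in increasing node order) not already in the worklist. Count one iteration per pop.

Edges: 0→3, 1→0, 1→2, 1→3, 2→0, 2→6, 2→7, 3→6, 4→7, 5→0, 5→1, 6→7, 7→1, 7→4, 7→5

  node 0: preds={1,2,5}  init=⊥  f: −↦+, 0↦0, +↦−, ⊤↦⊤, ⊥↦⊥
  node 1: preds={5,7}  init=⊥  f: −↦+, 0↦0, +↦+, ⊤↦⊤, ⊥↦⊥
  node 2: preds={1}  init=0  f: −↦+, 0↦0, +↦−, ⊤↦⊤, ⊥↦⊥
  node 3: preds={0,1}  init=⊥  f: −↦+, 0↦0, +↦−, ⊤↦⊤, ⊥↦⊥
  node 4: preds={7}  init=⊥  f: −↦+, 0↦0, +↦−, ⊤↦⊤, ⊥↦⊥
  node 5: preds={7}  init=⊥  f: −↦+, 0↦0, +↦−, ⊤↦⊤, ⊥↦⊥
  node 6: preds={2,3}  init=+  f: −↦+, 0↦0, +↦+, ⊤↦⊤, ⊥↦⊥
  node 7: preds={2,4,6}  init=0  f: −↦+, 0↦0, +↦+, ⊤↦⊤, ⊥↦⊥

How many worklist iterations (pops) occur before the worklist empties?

19

Worklist (19 pops):
  #1 pop 0: in=0 → 0 (was ⊥); enqueue []
  #2 pop 1: in=0 → 0 (was ⊥); enqueue [0]
  #3 pop 2: in=0 → 0 (no change)
  #4 pop 3: in=0 → 0 (was ⊥); enqueue []
  #5 pop 4: in=0 → 0 (was ⊥); enqueue []
  #6 pop 5: in=0 → 0 (was ⊥); enqueue [1]
  #7 pop 6: in=0 → ⊤ (was +); enqueue []
  #8 pop 7: in=⊤ → ⊤ (was 0); enqueue [4,5]
  #9 pop 0: in=0 → 0 (no change)
  #10 pop 1: in=⊤ → ⊤ (was 0); enqueue [0,2,3]
  #11 pop 4: in=⊤ → ⊤ (was 0); enqueue [7]
  #12 pop 5: in=⊤ → ⊤ (was 0); enqueue [1]
  #13 pop 0: in=⊤ → ⊤ (was 0); enqueue []
  #14 pop 2: in=⊤ → ⊤ (was 0); enqueue [0,6]
  #15 pop 3: in=⊤ → ⊤ (was 0); enqueue []
  #16 pop 7: in=⊤ → ⊤ (no change)
  #17 pop 1: in=⊤ → ⊤ (no change)
  #18 pop 0: in=⊤ → ⊤ (no change)
  #19 pop 6: in=⊤ → ⊤ (no change)

Fixpoint:
  val[0] = ⊤
  val[1] = ⊤
  val[2] = ⊤
  val[3] = ⊤
  val[4] = ⊤
  val[5] = ⊤
  val[6] = ⊤
  val[7] = ⊤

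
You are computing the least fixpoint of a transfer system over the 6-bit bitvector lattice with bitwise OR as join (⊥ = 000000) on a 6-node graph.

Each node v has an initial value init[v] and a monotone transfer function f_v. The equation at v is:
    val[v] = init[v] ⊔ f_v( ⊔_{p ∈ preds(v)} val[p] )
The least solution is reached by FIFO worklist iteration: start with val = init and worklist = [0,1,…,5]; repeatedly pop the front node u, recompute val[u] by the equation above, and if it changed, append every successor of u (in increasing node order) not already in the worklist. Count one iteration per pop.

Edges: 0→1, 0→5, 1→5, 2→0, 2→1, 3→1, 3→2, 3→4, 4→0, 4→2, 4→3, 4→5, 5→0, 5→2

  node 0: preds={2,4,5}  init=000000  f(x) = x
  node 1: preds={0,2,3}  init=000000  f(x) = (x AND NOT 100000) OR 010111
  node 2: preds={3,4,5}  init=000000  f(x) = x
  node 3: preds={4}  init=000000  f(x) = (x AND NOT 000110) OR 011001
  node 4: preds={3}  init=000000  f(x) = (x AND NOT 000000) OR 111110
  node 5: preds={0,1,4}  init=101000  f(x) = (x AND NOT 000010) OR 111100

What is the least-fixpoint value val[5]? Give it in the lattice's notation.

111101

Iteration log — 15 steps:
  step 1. node 0  ⊔preds=101000  new=101000  old=000000  +wl: 
  step 2. node 1  ⊔preds=101000  new=011111  old=000000  +wl: 
  step 3. node 2  ⊔preds=101000  new=101000  old=000000  +wl: 0,1
  step 4. node 3  ⊔preds=000000  new=011001  old=000000  +wl: 2
  step 5. node 4  ⊔preds=011001  new=111111  old=000000  +wl: 3
  step 6. node 5  ⊔preds=111111  new=111101  old=101000  +wl: 
  step 7. node 0  ⊔preds=111111  new=111111  old=101000  +wl: 5
  step 8. node 1  ⊔preds=111111  new=011111  stable
  step 9. node 2  ⊔preds=111111  new=111111  old=101000  +wl: 0,1
  step 10. node 3  ⊔preds=111111  new=111001  old=011001  +wl: 2,4
  step 11. node 5  ⊔preds=111111  new=111101  stable
  step 12. node 0  ⊔preds=111111  new=111111  stable
  step 13. node 1  ⊔preds=111111  new=011111  stable
  step 14. node 2  ⊔preds=111111  new=111111  stable
  step 15. node 4  ⊔preds=111001  new=111111  stable

Least fixpoint reached:
  node 0: 111111
  node 1: 011111
  node 2: 111111
  node 3: 111001
  node 4: 111111
  node 5: 111101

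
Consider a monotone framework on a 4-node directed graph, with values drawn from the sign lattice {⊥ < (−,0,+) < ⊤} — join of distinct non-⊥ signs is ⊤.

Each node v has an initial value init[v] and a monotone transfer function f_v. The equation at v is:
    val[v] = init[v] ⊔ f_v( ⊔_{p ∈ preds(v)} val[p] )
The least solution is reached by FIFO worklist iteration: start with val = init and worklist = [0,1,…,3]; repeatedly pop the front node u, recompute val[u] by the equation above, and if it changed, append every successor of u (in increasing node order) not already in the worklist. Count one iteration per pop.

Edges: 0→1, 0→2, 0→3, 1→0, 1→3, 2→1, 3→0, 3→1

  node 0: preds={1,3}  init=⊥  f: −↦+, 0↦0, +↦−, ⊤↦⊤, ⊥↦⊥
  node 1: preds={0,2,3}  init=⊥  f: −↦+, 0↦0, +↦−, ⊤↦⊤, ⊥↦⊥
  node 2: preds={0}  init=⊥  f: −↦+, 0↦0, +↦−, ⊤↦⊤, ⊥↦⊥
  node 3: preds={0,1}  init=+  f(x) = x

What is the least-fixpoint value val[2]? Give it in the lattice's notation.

Trace (9 dequeues):
  [1] u=0 | in + | out − | prev ⊥ | push {}
  [2] u=1 | in ⊤ | out ⊤ | prev ⊥ | push {0}
  [3] u=2 | in − | out + | prev ⊥ | push {1}
  [4] u=3 | in ⊤ | out ⊤ | prev + | push {}
  [5] u=0 | in ⊤ | out ⊤ | prev − | push {2,3}
  [6] u=1 | in ⊤ | out ⊤ | ==
  [7] u=2 | in ⊤ | out ⊤ | prev + | push {1}
  [8] u=3 | in ⊤ | out ⊤ | ==
  [9] u=1 | in ⊤ | out ⊤ | ==

Converged values:
  [0] ⊤
  [1] ⊤
  [2] ⊤
  [3] ⊤

⊤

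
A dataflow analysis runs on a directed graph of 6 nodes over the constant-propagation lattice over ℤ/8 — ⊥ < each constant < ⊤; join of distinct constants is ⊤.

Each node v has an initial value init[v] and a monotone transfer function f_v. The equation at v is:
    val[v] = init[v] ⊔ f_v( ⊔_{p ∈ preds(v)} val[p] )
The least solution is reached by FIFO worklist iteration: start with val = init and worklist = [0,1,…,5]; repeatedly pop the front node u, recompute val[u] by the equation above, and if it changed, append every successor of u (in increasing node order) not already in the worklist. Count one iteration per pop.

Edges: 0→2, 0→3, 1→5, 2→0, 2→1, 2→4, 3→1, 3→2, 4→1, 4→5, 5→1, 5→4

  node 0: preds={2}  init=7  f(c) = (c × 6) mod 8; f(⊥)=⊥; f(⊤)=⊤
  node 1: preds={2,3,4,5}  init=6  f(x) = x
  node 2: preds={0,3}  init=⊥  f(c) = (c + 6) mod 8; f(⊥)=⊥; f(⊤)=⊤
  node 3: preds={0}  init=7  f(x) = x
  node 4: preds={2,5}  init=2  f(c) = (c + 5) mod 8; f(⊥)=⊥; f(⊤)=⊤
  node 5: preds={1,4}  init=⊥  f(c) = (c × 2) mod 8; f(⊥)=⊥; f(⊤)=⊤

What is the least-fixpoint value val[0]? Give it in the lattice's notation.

Trace (16 dequeues):
  [1] u=0 | in ⊥ | out 7 | ==
  [2] u=1 | in ⊤ | out ⊤ | prev 6 | push {}
  [3] u=2 | in 7 | out 5 | prev ⊥ | push {0,1}
  [4] u=3 | in 7 | out 7 | ==
  [5] u=4 | in 5 | out 2 | ==
  [6] u=5 | in ⊤ | out ⊤ | prev ⊥ | push {4}
  [7] u=0 | in 5 | out ⊤ | prev 7 | push {2,3}
  [8] u=1 | in ⊤ | out ⊤ | ==
  [9] u=4 | in ⊤ | out ⊤ | prev 2 | push {1,5}
  [10] u=2 | in ⊤ | out ⊤ | prev 5 | push {0,4}
  [11] u=3 | in ⊤ | out ⊤ | prev 7 | push {2}
  [12] u=1 | in ⊤ | out ⊤ | ==
  [13] u=5 | in ⊤ | out ⊤ | ==
  [14] u=0 | in ⊤ | out ⊤ | ==
  [15] u=4 | in ⊤ | out ⊤ | ==
  [16] u=2 | in ⊤ | out ⊤ | ==

Converged values:
  [0] ⊤
  [1] ⊤
  [2] ⊤
  [3] ⊤
  [4] ⊤
  [5] ⊤

⊤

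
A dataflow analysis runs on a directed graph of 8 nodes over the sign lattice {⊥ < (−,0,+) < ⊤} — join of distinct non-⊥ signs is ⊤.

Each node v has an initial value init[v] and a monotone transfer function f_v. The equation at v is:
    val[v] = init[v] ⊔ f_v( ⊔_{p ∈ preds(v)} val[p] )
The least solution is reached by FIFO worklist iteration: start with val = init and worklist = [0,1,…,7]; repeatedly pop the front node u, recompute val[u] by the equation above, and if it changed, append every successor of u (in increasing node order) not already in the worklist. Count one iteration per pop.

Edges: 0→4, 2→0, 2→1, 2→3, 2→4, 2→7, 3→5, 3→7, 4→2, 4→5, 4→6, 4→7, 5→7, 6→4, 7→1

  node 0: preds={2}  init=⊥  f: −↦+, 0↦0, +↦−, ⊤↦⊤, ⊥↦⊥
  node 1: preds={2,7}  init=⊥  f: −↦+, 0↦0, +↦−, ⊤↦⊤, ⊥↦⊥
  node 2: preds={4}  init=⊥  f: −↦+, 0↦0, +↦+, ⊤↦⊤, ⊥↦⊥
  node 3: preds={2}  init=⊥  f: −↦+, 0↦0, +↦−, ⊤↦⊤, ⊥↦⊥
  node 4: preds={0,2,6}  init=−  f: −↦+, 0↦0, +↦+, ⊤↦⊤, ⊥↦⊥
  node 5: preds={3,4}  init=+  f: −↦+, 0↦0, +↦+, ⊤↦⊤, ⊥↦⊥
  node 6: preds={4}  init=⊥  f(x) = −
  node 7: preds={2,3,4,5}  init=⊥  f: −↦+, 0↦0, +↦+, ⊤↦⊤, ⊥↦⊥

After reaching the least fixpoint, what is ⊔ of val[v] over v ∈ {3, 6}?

⊤

Trace (18 dequeues):
  [1] u=0 | in ⊥ | out ⊥ | ==
  [2] u=1 | in ⊥ | out ⊥ | ==
  [3] u=2 | in − | out + | prev ⊥ | push {0,1}
  [4] u=3 | in + | out − | prev ⊥ | push {}
  [5] u=4 | in + | out ⊤ | prev − | push {2}
  [6] u=5 | in ⊤ | out ⊤ | prev + | push {}
  [7] u=6 | in ⊤ | out − | prev ⊥ | push {4}
  [8] u=7 | in ⊤ | out ⊤ | prev ⊥ | push {}
  [9] u=0 | in + | out − | prev ⊥ | push {}
  [10] u=1 | in ⊤ | out ⊤ | prev ⊥ | push {}
  [11] u=2 | in ⊤ | out ⊤ | prev + | push {0,1,3,7}
  [12] u=4 | in ⊤ | out ⊤ | ==
  [13] u=0 | in ⊤ | out ⊤ | prev − | push {4}
  [14] u=1 | in ⊤ | out ⊤ | ==
  [15] u=3 | in ⊤ | out ⊤ | prev − | push {5}
  [16] u=7 | in ⊤ | out ⊤ | ==
  [17] u=4 | in ⊤ | out ⊤ | ==
  [18] u=5 | in ⊤ | out ⊤ | ==

Converged values:
  [0] ⊤
  [1] ⊤
  [2] ⊤
  [3] ⊤
  [4] ⊤
  [5] ⊤
  [6] −
  [7] ⊤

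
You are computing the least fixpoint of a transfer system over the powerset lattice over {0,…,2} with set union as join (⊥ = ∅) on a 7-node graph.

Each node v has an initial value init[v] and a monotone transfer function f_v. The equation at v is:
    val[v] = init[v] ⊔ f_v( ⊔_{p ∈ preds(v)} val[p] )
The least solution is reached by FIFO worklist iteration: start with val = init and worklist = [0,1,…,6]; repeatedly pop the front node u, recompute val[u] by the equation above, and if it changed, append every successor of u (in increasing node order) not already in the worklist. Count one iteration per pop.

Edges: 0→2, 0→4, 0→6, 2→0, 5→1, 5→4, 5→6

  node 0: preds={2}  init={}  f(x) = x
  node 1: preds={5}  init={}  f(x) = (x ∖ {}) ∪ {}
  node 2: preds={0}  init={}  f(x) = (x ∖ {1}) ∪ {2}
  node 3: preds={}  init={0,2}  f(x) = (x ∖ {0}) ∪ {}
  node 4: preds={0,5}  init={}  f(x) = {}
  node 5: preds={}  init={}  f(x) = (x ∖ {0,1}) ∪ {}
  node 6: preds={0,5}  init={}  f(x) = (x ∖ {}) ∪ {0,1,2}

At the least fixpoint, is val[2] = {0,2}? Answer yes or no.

no

Worklist (11 pops):
  #1 pop 0: in={} → {} (no change)
  #2 pop 1: in={} → {} (no change)
  #3 pop 2: in={} → {2} (was {}); enqueue [0]
  #4 pop 3: in={} → {0,2} (no change)
  #5 pop 4: in={} → {} (no change)
  #6 pop 5: in={} → {} (no change)
  #7 pop 6: in={} → {0,1,2} (was {}); enqueue []
  #8 pop 0: in={2} → {2} (was {}); enqueue [2,4,6]
  #9 pop 2: in={2} → {2} (no change)
  #10 pop 4: in={2} → {} (no change)
  #11 pop 6: in={2} → {0,1,2} (no change)

Fixpoint:
  val[0] = {2}
  val[1] = {}
  val[2] = {2}
  val[3] = {0,2}
  val[4] = {}
  val[5] = {}
  val[6] = {0,1,2}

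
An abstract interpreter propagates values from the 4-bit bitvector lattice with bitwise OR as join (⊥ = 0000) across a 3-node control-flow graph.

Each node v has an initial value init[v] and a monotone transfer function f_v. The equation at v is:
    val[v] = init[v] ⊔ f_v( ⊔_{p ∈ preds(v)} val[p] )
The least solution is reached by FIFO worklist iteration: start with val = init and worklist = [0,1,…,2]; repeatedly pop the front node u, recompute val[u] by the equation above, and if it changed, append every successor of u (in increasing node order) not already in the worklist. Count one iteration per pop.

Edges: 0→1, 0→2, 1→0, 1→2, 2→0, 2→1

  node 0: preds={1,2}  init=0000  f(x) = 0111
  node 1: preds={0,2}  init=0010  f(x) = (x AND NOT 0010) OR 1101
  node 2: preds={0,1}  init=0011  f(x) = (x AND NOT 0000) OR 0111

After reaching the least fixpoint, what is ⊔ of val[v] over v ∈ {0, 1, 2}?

Iteration log — 5 steps:
  step 1. node 0  ⊔preds=0011  new=0111  old=0000  +wl: 
  step 2. node 1  ⊔preds=0111  new=1111  old=0010  +wl: 0
  step 3. node 2  ⊔preds=1111  new=1111  old=0011  +wl: 1
  step 4. node 0  ⊔preds=1111  new=0111  stable
  step 5. node 1  ⊔preds=1111  new=1111  stable

Least fixpoint reached:
  node 0: 0111
  node 1: 1111
  node 2: 1111

1111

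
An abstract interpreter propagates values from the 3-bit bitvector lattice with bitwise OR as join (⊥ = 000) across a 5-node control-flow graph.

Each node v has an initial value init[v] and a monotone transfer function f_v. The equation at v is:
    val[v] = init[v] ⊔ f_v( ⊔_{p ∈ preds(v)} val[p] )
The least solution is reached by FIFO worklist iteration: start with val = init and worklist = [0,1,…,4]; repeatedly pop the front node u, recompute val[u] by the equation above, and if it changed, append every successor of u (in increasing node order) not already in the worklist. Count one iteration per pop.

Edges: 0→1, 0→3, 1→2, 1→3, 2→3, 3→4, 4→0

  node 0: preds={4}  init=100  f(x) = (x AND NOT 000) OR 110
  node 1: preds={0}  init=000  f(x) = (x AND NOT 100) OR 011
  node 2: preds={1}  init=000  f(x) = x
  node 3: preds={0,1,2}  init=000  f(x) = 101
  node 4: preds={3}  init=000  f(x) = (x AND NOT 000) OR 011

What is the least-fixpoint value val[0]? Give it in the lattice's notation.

Worklist (8 pops):
  #1 pop 0: in=000 → 110 (was 100); enqueue []
  #2 pop 1: in=110 → 011 (was 000); enqueue []
  #3 pop 2: in=011 → 011 (was 000); enqueue []
  #4 pop 3: in=111 → 101 (was 000); enqueue []
  #5 pop 4: in=101 → 111 (was 000); enqueue [0]
  #6 pop 0: in=111 → 111 (was 110); enqueue [1,3]
  #7 pop 1: in=111 → 011 (no change)
  #8 pop 3: in=111 → 101 (no change)

Fixpoint:
  val[0] = 111
  val[1] = 011
  val[2] = 011
  val[3] = 101
  val[4] = 111

111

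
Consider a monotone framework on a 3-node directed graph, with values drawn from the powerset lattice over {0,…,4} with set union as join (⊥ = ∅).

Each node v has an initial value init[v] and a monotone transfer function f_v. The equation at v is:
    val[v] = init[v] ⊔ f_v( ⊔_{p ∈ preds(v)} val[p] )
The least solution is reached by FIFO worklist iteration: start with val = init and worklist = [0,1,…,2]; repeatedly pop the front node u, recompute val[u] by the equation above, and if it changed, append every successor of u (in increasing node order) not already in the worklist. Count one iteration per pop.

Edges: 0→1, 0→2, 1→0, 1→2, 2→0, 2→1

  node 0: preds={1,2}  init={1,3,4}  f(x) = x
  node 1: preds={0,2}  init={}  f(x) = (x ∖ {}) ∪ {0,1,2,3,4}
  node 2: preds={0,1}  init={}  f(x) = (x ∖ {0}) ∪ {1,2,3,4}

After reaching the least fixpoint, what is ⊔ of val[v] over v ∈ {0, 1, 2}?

Iteration log — 6 steps:
  step 1. node 0  ⊔preds={}  new={1,3,4}  stable
  step 2. node 1  ⊔preds={1,3,4}  new={0,1,2,3,4}  old={}  +wl: 0
  step 3. node 2  ⊔preds={0,1,2,3,4}  new={1,2,3,4}  old={}  +wl: 1
  step 4. node 0  ⊔preds={0,1,2,3,4}  new={0,1,2,3,4}  old={1,3,4}  +wl: 2
  step 5. node 1  ⊔preds={0,1,2,3,4}  new={0,1,2,3,4}  stable
  step 6. node 2  ⊔preds={0,1,2,3,4}  new={1,2,3,4}  stable

Least fixpoint reached:
  node 0: {0,1,2,3,4}
  node 1: {0,1,2,3,4}
  node 2: {1,2,3,4}

{0,1,2,3,4}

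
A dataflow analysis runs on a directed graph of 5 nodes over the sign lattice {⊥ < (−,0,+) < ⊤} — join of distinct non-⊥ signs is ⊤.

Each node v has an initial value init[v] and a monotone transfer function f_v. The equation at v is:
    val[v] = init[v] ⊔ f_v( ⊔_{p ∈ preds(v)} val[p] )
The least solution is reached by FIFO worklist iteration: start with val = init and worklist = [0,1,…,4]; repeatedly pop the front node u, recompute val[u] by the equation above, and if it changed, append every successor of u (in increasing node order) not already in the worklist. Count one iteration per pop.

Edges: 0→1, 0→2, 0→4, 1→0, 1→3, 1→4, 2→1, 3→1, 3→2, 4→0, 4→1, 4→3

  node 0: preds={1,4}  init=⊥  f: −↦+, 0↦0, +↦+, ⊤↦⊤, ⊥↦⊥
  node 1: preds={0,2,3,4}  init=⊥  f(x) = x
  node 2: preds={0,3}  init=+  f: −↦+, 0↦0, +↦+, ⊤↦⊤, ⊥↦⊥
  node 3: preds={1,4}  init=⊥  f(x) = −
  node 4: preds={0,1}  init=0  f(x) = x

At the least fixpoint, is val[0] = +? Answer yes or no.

no

Worklist (10 pops):
  #1 pop 0: in=0 → 0 (was ⊥); enqueue []
  #2 pop 1: in=⊤ → ⊤ (was ⊥); enqueue [0]
  #3 pop 2: in=0 → ⊤ (was +); enqueue [1]
  #4 pop 3: in=⊤ → − (was ⊥); enqueue [2]
  #5 pop 4: in=⊤ → ⊤ (was 0); enqueue [3]
  #6 pop 0: in=⊤ → ⊤ (was 0); enqueue [4]
  #7 pop 1: in=⊤ → ⊤ (no change)
  #8 pop 2: in=⊤ → ⊤ (no change)
  #9 pop 3: in=⊤ → − (no change)
  #10 pop 4: in=⊤ → ⊤ (no change)

Fixpoint:
  val[0] = ⊤
  val[1] = ⊤
  val[2] = ⊤
  val[3] = −
  val[4] = ⊤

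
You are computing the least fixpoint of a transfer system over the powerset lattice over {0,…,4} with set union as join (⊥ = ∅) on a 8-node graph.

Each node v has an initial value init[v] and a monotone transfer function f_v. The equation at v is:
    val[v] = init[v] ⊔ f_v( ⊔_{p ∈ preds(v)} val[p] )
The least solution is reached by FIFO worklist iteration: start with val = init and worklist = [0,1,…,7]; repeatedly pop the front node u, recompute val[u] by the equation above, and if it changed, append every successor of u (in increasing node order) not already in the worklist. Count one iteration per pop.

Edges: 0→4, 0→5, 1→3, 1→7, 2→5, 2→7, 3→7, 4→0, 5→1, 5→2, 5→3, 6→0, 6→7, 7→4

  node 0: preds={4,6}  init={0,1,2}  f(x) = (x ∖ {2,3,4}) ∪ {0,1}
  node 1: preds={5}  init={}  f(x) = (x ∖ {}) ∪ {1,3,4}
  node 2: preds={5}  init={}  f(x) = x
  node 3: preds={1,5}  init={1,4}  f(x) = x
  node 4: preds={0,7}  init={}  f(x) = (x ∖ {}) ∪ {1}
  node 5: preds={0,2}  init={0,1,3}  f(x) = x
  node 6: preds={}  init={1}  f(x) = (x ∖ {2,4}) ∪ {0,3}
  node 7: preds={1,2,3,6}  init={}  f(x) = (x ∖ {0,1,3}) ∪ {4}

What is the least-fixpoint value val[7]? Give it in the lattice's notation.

Iteration log — 17 steps:
  step 1. node 0  ⊔preds={1}  new={0,1,2}  stable
  step 2. node 1  ⊔preds={0,1,3}  new={0,1,3,4}  old={}  +wl: 
  step 3. node 2  ⊔preds={0,1,3}  new={0,1,3}  old={}  +wl: 
  step 4. node 3  ⊔preds={0,1,3,4}  new={0,1,3,4}  old={1,4}  +wl: 
  step 5. node 4  ⊔preds={0,1,2}  new={0,1,2}  old={}  +wl: 0
  step 6. node 5  ⊔preds={0,1,2,3}  new={0,1,2,3}  old={0,1,3}  +wl: 1,2,3
  step 7. node 6  ⊔preds={}  new={0,1,3}  old={1}  +wl: 
  step 8. node 7  ⊔preds={0,1,3,4}  new={4}  old={}  +wl: 4
  step 9. node 0  ⊔preds={0,1,2,3}  new={0,1,2}  stable
  step 10. node 1  ⊔preds={0,1,2,3}  new={0,1,2,3,4}  old={0,1,3,4}  +wl: 7
  step 11. node 2  ⊔preds={0,1,2,3}  new={0,1,2,3}  old={0,1,3}  +wl: 5
  step 12. node 3  ⊔preds={0,1,2,3,4}  new={0,1,2,3,4}  old={0,1,3,4}  +wl: 
  step 13. node 4  ⊔preds={0,1,2,4}  new={0,1,2,4}  old={0,1,2}  +wl: 0
  step 14. node 7  ⊔preds={0,1,2,3,4}  new={2,4}  old={4}  +wl: 4
  step 15. node 5  ⊔preds={0,1,2,3}  new={0,1,2,3}  stable
  step 16. node 0  ⊔preds={0,1,2,3,4}  new={0,1,2}  stable
  step 17. node 4  ⊔preds={0,1,2,4}  new={0,1,2,4}  stable

Least fixpoint reached:
  node 0: {0,1,2}
  node 1: {0,1,2,3,4}
  node 2: {0,1,2,3}
  node 3: {0,1,2,3,4}
  node 4: {0,1,2,4}
  node 5: {0,1,2,3}
  node 6: {0,1,3}
  node 7: {2,4}

{2,4}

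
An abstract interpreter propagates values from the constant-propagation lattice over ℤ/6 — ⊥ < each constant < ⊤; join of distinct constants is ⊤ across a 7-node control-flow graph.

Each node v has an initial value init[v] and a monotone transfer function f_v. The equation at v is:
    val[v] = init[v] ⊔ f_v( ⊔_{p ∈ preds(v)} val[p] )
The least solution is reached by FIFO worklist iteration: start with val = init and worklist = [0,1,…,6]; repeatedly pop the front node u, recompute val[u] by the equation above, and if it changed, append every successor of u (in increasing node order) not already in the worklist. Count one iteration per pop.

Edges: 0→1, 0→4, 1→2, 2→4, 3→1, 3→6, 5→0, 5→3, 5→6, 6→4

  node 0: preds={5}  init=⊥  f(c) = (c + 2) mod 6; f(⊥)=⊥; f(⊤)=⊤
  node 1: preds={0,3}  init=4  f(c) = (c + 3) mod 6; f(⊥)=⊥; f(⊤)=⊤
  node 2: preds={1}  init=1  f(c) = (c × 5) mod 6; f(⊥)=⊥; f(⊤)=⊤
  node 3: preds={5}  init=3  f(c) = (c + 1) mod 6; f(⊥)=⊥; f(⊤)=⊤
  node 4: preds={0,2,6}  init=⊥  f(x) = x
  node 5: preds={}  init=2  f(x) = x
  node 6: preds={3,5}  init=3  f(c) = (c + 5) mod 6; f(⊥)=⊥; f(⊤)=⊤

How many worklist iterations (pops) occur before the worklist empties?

Worklist (8 pops):
  #1 pop 0: in=2 → 4 (was ⊥); enqueue []
  #2 pop 1: in=⊤ → ⊤ (was 4); enqueue []
  #3 pop 2: in=⊤ → ⊤ (was 1); enqueue []
  #4 pop 3: in=2 → 3 (no change)
  #5 pop 4: in=⊤ → ⊤ (was ⊥); enqueue []
  #6 pop 5: in=⊥ → 2 (no change)
  #7 pop 6: in=⊤ → ⊤ (was 3); enqueue [4]
  #8 pop 4: in=⊤ → ⊤ (no change)

Fixpoint:
  val[0] = 4
  val[1] = ⊤
  val[2] = ⊤
  val[3] = 3
  val[4] = ⊤
  val[5] = 2
  val[6] = ⊤

8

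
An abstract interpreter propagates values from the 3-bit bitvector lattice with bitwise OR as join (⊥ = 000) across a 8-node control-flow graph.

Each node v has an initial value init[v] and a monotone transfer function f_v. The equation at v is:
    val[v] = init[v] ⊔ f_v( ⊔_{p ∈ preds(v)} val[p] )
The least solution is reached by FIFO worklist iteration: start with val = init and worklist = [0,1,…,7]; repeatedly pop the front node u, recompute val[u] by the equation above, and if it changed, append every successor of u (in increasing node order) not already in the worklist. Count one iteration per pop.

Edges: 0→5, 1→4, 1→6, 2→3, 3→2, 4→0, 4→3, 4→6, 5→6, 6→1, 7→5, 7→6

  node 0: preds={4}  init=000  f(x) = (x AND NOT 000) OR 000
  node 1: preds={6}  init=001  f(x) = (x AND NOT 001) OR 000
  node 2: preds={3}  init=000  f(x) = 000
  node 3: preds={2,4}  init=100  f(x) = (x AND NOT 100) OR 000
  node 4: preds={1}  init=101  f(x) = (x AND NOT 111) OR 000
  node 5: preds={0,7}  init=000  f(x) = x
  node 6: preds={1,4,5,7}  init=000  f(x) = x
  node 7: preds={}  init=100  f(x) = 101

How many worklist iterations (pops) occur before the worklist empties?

Trace (13 dequeues):
  [1] u=0 | in 101 | out 101 | prev 000 | push {}
  [2] u=1 | in 000 | out 001 | ==
  [3] u=2 | in 100 | out 000 | ==
  [4] u=3 | in 101 | out 101 | prev 100 | push {2}
  [5] u=4 | in 001 | out 101 | ==
  [6] u=5 | in 101 | out 101 | prev 000 | push {}
  [7] u=6 | in 101 | out 101 | prev 000 | push {1}
  [8] u=7 | in 000 | out 101 | prev 100 | push {5,6}
  [9] u=2 | in 101 | out 000 | ==
  [10] u=1 | in 101 | out 101 | prev 001 | push {4}
  [11] u=5 | in 101 | out 101 | ==
  [12] u=6 | in 101 | out 101 | ==
  [13] u=4 | in 101 | out 101 | ==

Converged values:
  [0] 101
  [1] 101
  [2] 000
  [3] 101
  [4] 101
  [5] 101
  [6] 101
  [7] 101

13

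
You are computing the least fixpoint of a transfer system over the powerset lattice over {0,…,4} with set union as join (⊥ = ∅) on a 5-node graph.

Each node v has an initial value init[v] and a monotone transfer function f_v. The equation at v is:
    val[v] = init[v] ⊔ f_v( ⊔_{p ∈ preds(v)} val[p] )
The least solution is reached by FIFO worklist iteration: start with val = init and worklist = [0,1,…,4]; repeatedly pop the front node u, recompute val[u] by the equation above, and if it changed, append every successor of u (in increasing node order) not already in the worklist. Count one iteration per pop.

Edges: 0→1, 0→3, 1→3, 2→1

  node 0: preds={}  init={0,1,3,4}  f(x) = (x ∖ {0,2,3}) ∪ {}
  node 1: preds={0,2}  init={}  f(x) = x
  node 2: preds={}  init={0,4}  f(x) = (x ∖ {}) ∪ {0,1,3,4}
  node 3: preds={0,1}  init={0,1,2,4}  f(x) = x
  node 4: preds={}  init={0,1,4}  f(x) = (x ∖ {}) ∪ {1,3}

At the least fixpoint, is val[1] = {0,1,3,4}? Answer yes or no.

Iteration log — 6 steps:
  step 1. node 0  ⊔preds={}  new={0,1,3,4}  stable
  step 2. node 1  ⊔preds={0,1,3,4}  new={0,1,3,4}  old={}  +wl: 
  step 3. node 2  ⊔preds={}  new={0,1,3,4}  old={0,4}  +wl: 1
  step 4. node 3  ⊔preds={0,1,3,4}  new={0,1,2,3,4}  old={0,1,2,4}  +wl: 
  step 5. node 4  ⊔preds={}  new={0,1,3,4}  old={0,1,4}  +wl: 
  step 6. node 1  ⊔preds={0,1,3,4}  new={0,1,3,4}  stable

Least fixpoint reached:
  node 0: {0,1,3,4}
  node 1: {0,1,3,4}
  node 2: {0,1,3,4}
  node 3: {0,1,2,3,4}
  node 4: {0,1,3,4}

yes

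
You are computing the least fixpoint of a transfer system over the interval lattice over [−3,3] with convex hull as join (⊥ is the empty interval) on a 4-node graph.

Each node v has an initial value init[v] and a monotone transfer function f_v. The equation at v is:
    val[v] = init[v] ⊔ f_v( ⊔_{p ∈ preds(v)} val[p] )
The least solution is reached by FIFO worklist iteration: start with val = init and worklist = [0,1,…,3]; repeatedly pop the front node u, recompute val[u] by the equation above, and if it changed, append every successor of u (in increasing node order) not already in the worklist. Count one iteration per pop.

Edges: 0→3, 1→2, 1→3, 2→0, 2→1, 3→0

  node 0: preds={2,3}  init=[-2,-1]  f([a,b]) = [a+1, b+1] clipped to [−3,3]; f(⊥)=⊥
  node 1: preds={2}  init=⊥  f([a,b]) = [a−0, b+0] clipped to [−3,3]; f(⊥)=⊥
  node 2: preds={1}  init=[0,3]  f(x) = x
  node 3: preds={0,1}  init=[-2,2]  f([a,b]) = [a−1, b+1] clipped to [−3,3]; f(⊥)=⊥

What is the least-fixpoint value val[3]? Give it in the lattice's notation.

Trace (5 dequeues):
  [1] u=0 | in [-2,3] | out [-2,3] | prev [-2,-1] | push {}
  [2] u=1 | in [0,3] | out [0,3] | prev ⊥ | push {}
  [3] u=2 | in [0,3] | out [0,3] | ==
  [4] u=3 | in [-2,3] | out [-3,3] | prev [-2,2] | push {0}
  [5] u=0 | in [-3,3] | out [-2,3] | ==

Converged values:
  [0] [-2,3]
  [1] [0,3]
  [2] [0,3]
  [3] [-3,3]

[-3,3]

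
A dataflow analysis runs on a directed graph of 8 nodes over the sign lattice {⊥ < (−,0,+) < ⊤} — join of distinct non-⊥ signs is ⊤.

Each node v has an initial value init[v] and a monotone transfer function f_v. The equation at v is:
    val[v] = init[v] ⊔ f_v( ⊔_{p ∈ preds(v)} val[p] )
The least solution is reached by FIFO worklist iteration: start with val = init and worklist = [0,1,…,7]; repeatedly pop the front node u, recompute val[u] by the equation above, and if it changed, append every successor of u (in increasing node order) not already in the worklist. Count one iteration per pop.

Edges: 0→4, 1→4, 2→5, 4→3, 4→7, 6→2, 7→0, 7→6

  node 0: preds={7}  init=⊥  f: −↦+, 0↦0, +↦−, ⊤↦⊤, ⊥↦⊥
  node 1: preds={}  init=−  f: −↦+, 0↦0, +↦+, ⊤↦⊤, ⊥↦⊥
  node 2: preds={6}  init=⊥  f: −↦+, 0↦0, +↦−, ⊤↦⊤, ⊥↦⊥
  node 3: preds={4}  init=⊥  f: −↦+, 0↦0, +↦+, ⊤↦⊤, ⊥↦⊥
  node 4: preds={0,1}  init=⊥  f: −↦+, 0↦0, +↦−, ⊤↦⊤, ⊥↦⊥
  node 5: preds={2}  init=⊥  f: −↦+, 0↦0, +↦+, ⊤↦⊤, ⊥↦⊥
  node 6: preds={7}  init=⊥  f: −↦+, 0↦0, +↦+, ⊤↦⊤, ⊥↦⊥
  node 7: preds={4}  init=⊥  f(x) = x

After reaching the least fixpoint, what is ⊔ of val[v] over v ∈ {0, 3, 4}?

⊤

Worklist (14 pops):
  #1 pop 0: in=⊥ → ⊥ (no change)
  #2 pop 1: in=⊥ → − (no change)
  #3 pop 2: in=⊥ → ⊥ (no change)
  #4 pop 3: in=⊥ → ⊥ (no change)
  #5 pop 4: in=− → + (was ⊥); enqueue [3]
  #6 pop 5: in=⊥ → ⊥ (no change)
  #7 pop 6: in=⊥ → ⊥ (no change)
  #8 pop 7: in=+ → + (was ⊥); enqueue [0,6]
  #9 pop 3: in=+ → + (was ⊥); enqueue []
  #10 pop 0: in=+ → − (was ⊥); enqueue [4]
  #11 pop 6: in=+ → + (was ⊥); enqueue [2]
  #12 pop 4: in=− → + (no change)
  #13 pop 2: in=+ → − (was ⊥); enqueue [5]
  #14 pop 5: in=− → + (was ⊥); enqueue []

Fixpoint:
  val[0] = −
  val[1] = −
  val[2] = −
  val[3] = +
  val[4] = +
  val[5] = +
  val[6] = +
  val[7] = +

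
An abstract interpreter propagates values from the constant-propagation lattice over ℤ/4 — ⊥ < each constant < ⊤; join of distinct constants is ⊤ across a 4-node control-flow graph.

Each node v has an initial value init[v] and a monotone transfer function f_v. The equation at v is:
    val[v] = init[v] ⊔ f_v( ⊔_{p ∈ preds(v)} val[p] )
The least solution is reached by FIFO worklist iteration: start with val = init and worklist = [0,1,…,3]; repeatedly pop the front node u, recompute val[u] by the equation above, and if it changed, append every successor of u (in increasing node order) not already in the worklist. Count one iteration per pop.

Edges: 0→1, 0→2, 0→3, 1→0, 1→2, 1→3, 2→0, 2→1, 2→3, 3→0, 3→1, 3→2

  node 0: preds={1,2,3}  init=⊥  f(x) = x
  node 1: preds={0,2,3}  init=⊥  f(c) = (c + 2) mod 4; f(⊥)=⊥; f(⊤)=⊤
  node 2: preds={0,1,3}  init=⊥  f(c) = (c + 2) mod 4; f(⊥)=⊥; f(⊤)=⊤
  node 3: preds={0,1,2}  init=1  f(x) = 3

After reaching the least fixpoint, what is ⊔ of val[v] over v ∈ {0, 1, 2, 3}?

Trace (9 dequeues):
  [1] u=0 | in 1 | out 1 | prev ⊥ | push {}
  [2] u=1 | in 1 | out 3 | prev ⊥ | push {0}
  [3] u=2 | in ⊤ | out ⊤ | prev ⊥ | push {1}
  [4] u=3 | in ⊤ | out ⊤ | prev 1 | push {2}
  [5] u=0 | in ⊤ | out ⊤ | prev 1 | push {3}
  [6] u=1 | in ⊤ | out ⊤ | prev 3 | push {0}
  [7] u=2 | in ⊤ | out ⊤ | ==
  [8] u=3 | in ⊤ | out ⊤ | ==
  [9] u=0 | in ⊤ | out ⊤ | ==

Converged values:
  [0] ⊤
  [1] ⊤
  [2] ⊤
  [3] ⊤

⊤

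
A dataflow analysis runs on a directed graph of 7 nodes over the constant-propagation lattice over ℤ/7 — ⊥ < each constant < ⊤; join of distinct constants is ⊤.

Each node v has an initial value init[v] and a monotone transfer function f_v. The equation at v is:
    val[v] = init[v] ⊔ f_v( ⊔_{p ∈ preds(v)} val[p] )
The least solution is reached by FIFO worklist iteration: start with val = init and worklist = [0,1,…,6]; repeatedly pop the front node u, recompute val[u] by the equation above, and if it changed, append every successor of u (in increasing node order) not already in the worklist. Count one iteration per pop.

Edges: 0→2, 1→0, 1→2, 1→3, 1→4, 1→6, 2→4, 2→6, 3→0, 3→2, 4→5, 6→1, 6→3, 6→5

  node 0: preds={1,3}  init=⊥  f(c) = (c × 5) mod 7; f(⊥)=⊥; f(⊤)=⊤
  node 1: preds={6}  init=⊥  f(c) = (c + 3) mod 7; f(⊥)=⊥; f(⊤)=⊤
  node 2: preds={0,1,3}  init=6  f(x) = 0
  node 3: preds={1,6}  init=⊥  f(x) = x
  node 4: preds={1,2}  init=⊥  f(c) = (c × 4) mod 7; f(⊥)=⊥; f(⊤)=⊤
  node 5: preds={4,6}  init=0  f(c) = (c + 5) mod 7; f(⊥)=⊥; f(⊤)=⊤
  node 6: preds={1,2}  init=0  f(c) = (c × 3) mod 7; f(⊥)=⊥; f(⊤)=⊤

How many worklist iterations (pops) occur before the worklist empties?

Iteration log — 16 steps:
  step 1. node 0  ⊔preds=⊥  new=⊥  stable
  step 2. node 1  ⊔preds=0  new=3  old=⊥  +wl: 0
  step 3. node 2  ⊔preds=3  new=⊤  old=6  +wl: 
  step 4. node 3  ⊔preds=⊤  new=⊤  old=⊥  +wl: 2
  step 5. node 4  ⊔preds=⊤  new=⊤  old=⊥  +wl: 
  step 6. node 5  ⊔preds=⊤  new=⊤  old=0  +wl: 
  step 7. node 6  ⊔preds=⊤  new=⊤  old=0  +wl: 1,3,5
  step 8. node 0  ⊔preds=⊤  new=⊤  old=⊥  +wl: 
  step 9. node 2  ⊔preds=⊤  new=⊤  stable
  step 10. node 1  ⊔preds=⊤  new=⊤  old=3  +wl: 0,2,4,6
  step 11. node 3  ⊔preds=⊤  new=⊤  stable
  step 12. node 5  ⊔preds=⊤  new=⊤  stable
  step 13. node 0  ⊔preds=⊤  new=⊤  stable
  step 14. node 2  ⊔preds=⊤  new=⊤  stable
  step 15. node 4  ⊔preds=⊤  new=⊤  stable
  step 16. node 6  ⊔preds=⊤  new=⊤  stable

Least fixpoint reached:
  node 0: ⊤
  node 1: ⊤
  node 2: ⊤
  node 3: ⊤
  node 4: ⊤
  node 5: ⊤
  node 6: ⊤

16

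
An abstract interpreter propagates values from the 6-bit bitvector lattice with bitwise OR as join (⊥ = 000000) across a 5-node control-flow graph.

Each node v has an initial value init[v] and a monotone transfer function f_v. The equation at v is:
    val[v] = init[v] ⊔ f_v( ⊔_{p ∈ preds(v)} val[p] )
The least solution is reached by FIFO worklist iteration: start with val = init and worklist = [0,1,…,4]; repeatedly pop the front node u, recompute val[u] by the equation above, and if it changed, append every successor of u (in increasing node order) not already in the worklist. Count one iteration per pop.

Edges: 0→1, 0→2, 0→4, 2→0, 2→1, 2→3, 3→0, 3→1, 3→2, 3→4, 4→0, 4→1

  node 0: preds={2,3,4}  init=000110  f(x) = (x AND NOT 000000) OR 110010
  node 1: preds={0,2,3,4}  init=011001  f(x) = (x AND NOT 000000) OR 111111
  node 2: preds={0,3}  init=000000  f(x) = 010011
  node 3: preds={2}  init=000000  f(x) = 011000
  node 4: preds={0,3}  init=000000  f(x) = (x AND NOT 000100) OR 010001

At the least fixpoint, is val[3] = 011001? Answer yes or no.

Trace (9 dequeues):
  [1] u=0 | in 000000 | out 110110 | prev 000110 | push {}
  [2] u=1 | in 110110 | out 111111 | prev 011001 | push {}
  [3] u=2 | in 110110 | out 010011 | prev 000000 | push {0,1}
  [4] u=3 | in 010011 | out 011000 | prev 000000 | push {2}
  [5] u=4 | in 111110 | out 111011 | prev 000000 | push {}
  [6] u=0 | in 111011 | out 111111 | prev 110110 | push {4}
  [7] u=1 | in 111111 | out 111111 | ==
  [8] u=2 | in 111111 | out 010011 | ==
  [9] u=4 | in 111111 | out 111011 | ==

Converged values:
  [0] 111111
  [1] 111111
  [2] 010011
  [3] 011000
  [4] 111011

no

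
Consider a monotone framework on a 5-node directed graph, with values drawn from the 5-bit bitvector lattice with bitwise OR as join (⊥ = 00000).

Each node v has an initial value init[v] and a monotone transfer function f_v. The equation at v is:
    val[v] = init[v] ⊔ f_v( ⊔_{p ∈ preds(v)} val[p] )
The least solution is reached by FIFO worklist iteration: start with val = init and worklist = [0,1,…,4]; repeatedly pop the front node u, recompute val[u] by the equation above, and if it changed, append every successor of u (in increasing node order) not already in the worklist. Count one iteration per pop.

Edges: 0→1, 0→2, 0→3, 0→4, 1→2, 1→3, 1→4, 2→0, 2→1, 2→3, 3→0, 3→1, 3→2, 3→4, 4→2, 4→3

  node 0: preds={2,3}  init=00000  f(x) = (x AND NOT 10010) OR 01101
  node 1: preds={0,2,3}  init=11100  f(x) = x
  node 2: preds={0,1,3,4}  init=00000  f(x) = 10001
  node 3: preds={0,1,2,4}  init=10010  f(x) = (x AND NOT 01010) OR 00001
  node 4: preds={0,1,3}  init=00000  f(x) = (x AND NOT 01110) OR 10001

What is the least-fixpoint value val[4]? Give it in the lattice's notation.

10001

Trace (9 dequeues):
  [1] u=0 | in 10010 | out 01101 | prev 00000 | push {}
  [2] u=1 | in 11111 | out 11111 | prev 11100 | push {}
  [3] u=2 | in 11111 | out 10001 | prev 00000 | push {0,1}
  [4] u=3 | in 11111 | out 10111 | prev 10010 | push {2}
  [5] u=4 | in 11111 | out 10001 | prev 00000 | push {3}
  [6] u=0 | in 10111 | out 01101 | ==
  [7] u=1 | in 11111 | out 11111 | ==
  [8] u=2 | in 11111 | out 10001 | ==
  [9] u=3 | in 11111 | out 10111 | ==

Converged values:
  [0] 01101
  [1] 11111
  [2] 10001
  [3] 10111
  [4] 10001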